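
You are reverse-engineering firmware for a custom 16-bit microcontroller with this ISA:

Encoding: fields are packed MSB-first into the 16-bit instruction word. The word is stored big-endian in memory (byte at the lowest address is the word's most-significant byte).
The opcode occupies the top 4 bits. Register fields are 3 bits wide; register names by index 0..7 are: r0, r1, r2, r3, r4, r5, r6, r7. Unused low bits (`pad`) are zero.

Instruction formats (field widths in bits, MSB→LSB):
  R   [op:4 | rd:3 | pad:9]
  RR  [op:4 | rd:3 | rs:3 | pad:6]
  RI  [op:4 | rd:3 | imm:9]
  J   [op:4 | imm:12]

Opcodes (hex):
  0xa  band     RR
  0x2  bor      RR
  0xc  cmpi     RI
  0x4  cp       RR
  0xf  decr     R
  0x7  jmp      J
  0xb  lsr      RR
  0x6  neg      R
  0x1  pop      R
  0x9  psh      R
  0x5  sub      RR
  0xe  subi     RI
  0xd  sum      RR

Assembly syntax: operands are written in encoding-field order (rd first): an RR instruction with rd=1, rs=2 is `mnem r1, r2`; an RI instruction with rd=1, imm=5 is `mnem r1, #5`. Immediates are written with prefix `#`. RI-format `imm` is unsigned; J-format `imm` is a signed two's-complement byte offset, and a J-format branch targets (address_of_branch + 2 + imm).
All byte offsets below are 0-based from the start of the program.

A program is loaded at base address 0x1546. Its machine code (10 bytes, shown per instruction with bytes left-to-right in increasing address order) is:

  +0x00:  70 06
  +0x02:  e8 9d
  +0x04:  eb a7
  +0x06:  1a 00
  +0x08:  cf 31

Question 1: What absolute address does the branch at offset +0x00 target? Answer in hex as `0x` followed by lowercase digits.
0x154e

@+00  big-endian(70 06) = 0x7006
  top 4b → 0x7 → jmp [J]
  [11:0] imm=6 = #6
  target = base 0x1546 + off 0x00 + 2 + imm 6 = 0x154e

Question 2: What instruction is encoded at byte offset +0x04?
+0x04: eb a7 ⇒ word 0xeba7 (big)
  top 4b → 0xe → subi [RI]
  [11:9] rd=5 = r5
  [8:0] imm=423 = #423

subi r5, #423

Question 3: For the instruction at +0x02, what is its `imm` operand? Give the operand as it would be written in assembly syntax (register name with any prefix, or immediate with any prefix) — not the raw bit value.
#157

off 0x02: read e8 9d as big → 0xe89d
  opcode bits[15:12]=0xe: subi/RI
  [11:9] rd=4 = r4
  [8:0] imm=157 = #157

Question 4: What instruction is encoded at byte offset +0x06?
off 0x06: read 1a 00 as big → 0x1a00
  opcode bits[15:12]=0x1: pop/R
  rd: (w>>9)&0x7=0x5 → r5

pop r5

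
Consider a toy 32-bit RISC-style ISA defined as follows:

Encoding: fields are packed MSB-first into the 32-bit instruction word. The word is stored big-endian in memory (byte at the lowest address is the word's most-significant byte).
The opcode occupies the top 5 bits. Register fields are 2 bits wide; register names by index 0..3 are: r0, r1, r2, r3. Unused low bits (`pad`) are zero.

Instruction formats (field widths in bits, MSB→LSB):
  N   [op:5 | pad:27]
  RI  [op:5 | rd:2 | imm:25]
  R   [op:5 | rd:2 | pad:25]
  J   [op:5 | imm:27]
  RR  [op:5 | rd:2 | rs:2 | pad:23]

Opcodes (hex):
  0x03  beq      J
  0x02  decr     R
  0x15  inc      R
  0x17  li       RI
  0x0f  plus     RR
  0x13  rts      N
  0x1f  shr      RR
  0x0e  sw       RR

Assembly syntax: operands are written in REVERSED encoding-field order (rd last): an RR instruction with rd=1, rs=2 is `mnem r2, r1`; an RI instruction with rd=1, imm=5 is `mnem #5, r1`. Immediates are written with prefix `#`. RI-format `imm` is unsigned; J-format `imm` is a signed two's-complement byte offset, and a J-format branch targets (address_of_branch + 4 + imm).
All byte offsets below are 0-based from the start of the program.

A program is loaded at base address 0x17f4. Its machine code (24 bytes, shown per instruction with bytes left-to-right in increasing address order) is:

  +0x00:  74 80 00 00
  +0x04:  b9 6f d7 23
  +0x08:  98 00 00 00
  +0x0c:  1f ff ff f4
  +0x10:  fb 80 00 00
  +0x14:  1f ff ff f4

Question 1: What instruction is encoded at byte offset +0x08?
+0x08: 98 00 00 00 ⇒ word 0x98000000 (big)
  top 5b → 0x13 → rts [N]

rts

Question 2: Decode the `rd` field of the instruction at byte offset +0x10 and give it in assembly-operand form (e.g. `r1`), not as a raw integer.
r1

[10] fb 80 00 00 → 0xfb800000
  op=0xfb800000>>27=0x1f ⇒ shr (RR)
  rd: (w>>25)&0x3=0x1 → r1
  rs: (w>>23)&0x3=0x3 → r3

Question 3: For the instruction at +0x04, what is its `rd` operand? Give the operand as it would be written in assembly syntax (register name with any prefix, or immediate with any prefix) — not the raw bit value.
@+04  big-endian(b9 6f d7 23) = 0xb96fd723
  opcode bits[31:27]=0x17: li/RI
  rd@[26:25]=0x0 ⇒ r0
  imm@[24:0]=0x16fd723 ⇒ #24106787

r0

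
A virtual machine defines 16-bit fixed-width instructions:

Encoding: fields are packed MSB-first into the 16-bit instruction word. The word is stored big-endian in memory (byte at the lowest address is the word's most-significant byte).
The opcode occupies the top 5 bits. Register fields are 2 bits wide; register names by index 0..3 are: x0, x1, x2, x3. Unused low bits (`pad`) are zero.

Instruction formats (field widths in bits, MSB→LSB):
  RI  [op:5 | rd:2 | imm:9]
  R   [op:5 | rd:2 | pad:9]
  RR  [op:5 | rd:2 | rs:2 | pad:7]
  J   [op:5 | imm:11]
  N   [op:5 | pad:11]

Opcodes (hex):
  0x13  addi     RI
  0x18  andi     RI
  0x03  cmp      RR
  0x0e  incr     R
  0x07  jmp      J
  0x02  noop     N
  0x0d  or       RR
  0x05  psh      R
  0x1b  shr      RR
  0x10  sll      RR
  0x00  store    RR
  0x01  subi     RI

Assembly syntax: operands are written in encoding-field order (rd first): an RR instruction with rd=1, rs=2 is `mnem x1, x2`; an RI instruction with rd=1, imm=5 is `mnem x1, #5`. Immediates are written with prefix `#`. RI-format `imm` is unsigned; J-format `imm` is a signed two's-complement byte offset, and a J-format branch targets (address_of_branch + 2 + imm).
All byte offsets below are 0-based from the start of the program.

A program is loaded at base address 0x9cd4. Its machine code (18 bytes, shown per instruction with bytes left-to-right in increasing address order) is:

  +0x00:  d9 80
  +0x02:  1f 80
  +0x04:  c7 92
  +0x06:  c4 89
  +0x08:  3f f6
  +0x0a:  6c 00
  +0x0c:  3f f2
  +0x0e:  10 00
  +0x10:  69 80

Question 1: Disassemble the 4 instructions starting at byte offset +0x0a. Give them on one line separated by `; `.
or x2, x0; jmp #-14; noop; or x0, x3

+0x0a: 6c 00 ⇒ word 0x6c00 (big)
  opcode bits[15:11]=0xd: or/RR
  rd@[10:9]=0x2 ⇒ x2
  rs@[8:7]=0x0 ⇒ x0
+0x0c: 3f f2 ⇒ word 0x3ff2 (big)
  opcode bits[15:11]=0x7: jmp/J
  imm@[10:0]=0x7f2 (s11→-14) ⇒ #-14
+0x0e: 10 00 ⇒ word 0x1000 (big)
  opcode bits[15:11]=0x2: noop/N
+0x10: 69 80 ⇒ word 0x6980 (big)
  opcode bits[15:11]=0xd: or/RR
  rd@[10:9]=0x0 ⇒ x0
  rs@[8:7]=0x3 ⇒ x3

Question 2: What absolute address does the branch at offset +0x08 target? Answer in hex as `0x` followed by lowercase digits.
[08] 3f f6 → 0x3ff6
  op=0x3ff6>>11=0x7 ⇒ jmp (J)
  imm: (w>>0)&0x7ff=0x7f6 (s11→-10) → #-10
  target = base 0x9cd4 + off 0x08 + 2 + imm -10 = 0x9cd4

0x9cd4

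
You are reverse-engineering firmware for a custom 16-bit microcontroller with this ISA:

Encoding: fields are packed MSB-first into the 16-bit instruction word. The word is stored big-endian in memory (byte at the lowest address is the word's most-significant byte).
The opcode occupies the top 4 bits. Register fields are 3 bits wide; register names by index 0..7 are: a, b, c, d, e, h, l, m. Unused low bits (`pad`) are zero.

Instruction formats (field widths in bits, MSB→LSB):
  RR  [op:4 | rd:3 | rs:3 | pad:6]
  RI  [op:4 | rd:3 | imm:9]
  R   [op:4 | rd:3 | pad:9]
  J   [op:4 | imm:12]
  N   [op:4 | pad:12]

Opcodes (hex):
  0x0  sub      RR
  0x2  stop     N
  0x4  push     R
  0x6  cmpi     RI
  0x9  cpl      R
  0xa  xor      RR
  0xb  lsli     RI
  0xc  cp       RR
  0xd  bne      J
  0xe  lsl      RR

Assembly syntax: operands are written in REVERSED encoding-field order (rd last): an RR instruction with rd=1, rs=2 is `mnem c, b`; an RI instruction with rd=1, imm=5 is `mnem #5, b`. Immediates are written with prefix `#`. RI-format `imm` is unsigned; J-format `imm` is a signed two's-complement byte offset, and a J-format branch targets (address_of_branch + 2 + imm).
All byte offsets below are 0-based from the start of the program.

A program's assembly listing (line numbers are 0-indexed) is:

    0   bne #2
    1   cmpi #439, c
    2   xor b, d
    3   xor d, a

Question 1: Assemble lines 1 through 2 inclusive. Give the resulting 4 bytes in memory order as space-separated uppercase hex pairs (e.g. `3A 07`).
L1: cmpi op=0x6:4|rd=2:3|imm=439:9 ⇒ 0x65b7 ⇒ big 65 b7
L2: xor op=0xa:4|rd=3:3|rs=1:3|pad=0:6 ⇒ 0xa640 ⇒ big a6 40

65 B7 A6 40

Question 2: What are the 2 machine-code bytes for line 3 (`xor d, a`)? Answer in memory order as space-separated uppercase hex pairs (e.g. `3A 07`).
A0 C0

3. xor fields op=0xa:4|rd=0:3|rs=3:3|pad=0:6 → word a0c0h → a0 c0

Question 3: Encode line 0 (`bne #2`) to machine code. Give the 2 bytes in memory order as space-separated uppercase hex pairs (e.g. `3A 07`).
D0 02

L0: bne op=0xd:4|imm=2:12 ⇒ 0xd002 ⇒ big d0 02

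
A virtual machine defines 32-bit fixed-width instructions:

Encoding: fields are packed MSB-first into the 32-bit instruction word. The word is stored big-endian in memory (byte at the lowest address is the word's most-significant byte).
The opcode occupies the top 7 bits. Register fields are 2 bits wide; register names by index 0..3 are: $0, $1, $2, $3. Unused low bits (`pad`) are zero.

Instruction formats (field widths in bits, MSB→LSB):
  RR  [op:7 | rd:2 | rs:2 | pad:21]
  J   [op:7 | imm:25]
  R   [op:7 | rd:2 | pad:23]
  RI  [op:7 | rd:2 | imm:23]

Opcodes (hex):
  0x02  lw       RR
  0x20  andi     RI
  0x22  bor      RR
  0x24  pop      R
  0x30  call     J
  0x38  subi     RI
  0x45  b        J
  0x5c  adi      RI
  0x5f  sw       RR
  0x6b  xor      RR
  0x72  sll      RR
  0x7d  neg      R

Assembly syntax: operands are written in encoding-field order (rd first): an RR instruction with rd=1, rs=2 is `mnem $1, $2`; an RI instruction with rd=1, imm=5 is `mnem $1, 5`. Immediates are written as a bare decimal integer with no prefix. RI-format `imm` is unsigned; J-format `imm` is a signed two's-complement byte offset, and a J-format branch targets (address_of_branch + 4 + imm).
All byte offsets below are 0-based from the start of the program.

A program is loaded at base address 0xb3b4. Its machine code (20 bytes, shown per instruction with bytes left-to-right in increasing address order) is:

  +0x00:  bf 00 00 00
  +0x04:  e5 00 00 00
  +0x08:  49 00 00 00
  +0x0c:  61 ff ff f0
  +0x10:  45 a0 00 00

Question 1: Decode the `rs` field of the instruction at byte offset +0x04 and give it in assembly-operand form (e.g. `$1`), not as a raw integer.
$0

@+04  big-endian(e5 00 00 00) = 0xe5000000
  top 7b → 0x72 → sll [RR]
  [24:23] rd=2 = $2
  [22:21] rs=0 = $0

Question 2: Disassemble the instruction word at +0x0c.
off 0x0c: read 61 ff ff f0 as big → 0x61fffff0
  top 7b → 0x30 → call [J]
  [24:0] imm=33554416 (s25→-16) = -16

call -16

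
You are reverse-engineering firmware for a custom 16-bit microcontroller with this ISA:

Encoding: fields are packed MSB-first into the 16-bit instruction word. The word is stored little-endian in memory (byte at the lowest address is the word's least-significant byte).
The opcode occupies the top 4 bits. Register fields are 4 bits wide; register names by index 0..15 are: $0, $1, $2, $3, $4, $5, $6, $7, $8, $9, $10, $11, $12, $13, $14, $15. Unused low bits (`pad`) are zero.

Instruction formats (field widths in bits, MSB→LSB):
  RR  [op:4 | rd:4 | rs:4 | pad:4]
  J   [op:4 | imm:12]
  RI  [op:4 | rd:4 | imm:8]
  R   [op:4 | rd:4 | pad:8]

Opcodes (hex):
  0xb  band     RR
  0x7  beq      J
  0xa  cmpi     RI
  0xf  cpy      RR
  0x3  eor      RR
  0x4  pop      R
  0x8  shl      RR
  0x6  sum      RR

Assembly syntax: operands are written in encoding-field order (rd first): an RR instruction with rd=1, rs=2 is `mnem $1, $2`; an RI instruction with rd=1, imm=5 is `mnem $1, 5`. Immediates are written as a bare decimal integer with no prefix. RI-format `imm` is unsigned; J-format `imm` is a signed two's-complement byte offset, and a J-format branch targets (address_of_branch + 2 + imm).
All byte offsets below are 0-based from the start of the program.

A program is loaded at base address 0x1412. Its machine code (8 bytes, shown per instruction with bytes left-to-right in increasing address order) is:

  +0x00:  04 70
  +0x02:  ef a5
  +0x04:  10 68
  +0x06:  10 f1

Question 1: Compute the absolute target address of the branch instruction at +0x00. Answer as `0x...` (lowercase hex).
[00] 04 70 → 0x7004
  op=0x7004>>12=0x7 ⇒ beq (J)
  [11:0] imm=4 = 4
  target = base 0x1412 + off 0x00 + 2 + imm 4 = 0x1418

0x1418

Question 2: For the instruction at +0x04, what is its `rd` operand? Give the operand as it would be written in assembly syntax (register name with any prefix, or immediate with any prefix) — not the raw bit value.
@+04  little-endian(10 68) = 0x6810
  opcode bits[15:12]=0x6: sum/RR
  rd@[11:8]=0x8 ⇒ $8
  rs@[7:4]=0x1 ⇒ $1

$8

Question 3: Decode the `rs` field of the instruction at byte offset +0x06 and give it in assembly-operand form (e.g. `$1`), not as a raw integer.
$1

[06] 10 f1 → 0xf110
  top 4b → 0xf → cpy [RR]
  rd: (w>>8)&0xf=0x1 → $1
  rs: (w>>4)&0xf=0x1 → $1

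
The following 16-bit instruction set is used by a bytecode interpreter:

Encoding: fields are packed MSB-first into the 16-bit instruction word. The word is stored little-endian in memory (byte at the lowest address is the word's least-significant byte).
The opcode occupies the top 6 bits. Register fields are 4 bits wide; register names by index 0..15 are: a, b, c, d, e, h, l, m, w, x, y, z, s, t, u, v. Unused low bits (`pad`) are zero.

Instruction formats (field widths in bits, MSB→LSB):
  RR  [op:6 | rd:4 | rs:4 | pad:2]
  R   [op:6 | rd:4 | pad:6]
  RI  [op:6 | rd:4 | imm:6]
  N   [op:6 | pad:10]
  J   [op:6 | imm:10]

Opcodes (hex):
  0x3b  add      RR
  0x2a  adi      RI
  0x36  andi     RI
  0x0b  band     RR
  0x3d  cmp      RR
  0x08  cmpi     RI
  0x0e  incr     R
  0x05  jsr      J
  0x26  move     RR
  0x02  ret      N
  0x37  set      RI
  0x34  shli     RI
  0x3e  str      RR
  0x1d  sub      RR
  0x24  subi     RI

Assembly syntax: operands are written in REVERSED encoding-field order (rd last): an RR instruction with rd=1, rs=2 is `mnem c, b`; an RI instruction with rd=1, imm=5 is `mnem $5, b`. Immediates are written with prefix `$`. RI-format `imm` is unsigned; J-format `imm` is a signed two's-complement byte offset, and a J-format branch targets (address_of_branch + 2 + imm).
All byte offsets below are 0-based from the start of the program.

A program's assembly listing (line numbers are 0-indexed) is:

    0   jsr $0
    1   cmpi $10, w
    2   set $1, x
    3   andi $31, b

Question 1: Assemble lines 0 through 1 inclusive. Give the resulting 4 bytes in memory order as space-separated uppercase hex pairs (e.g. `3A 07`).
00 14 0A 22

L0: jsr op=0x5:6|imm=0:10 ⇒ 0x1400 ⇒ little 00 14
L1: cmpi op=0x8:6|rd=8:4|imm=10:6 ⇒ 0x220a ⇒ little 0a 22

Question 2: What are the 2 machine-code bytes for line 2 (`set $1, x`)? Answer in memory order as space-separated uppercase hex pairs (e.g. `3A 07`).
41 DE

L2: set op=0x37:6|rd=9:4|imm=1:6 ⇒ 0xde41 ⇒ little 41 de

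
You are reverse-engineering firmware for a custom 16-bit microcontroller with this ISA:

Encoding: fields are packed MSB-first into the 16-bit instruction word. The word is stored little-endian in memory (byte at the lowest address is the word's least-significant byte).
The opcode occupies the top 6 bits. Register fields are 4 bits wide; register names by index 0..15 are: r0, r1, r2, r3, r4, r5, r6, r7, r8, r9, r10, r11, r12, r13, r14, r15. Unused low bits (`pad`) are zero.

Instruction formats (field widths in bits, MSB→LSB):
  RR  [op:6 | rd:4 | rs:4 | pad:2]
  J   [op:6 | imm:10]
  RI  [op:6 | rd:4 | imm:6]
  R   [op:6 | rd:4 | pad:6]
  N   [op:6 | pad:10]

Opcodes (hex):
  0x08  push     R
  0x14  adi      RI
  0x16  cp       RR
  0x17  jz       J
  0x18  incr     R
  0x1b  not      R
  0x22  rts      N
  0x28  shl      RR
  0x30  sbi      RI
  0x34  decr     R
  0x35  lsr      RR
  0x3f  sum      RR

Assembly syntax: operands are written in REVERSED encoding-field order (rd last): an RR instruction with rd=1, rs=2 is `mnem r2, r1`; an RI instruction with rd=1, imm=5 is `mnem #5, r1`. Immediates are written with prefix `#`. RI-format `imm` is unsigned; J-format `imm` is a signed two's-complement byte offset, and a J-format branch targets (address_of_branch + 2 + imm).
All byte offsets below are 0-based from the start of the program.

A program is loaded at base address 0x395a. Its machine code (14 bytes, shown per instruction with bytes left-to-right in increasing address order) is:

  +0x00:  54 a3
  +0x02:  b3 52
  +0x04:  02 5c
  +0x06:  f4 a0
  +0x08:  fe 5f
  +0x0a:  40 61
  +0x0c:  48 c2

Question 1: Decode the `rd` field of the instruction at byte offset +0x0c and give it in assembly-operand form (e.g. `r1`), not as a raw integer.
r9

@+0c  little-endian(48 c2) = 0xc248
  opcode bits[15:10]=0x30: sbi/RI
  [9:6] rd=9 = r9
  [5:0] imm=8 = #8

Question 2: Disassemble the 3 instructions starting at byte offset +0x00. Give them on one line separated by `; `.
shl r5, r13; adi #51, r10; jz #2

off 0x00: read 54 a3 as little → 0xa354
  op=0xa354>>10=0x28 ⇒ shl (RR)
  rd: (w>>6)&0xf=0xd → r13
  rs: (w>>2)&0xf=0x5 → r5
off 0x02: read b3 52 as little → 0x52b3
  op=0x52b3>>10=0x14 ⇒ adi (RI)
  rd: (w>>6)&0xf=0xa → r10
  imm: (w>>0)&0x3f=0x33 → #51
off 0x04: read 02 5c as little → 0x5c02
  op=0x5c02>>10=0x17 ⇒ jz (J)
  imm: (w>>0)&0x3ff=0x2 → #2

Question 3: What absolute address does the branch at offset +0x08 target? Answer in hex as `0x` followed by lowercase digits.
0x3962

[08] fe 5f → 0x5ffe
  opcode bits[15:10]=0x17: jz/J
  [9:0] imm=1022 (s10→-2) = #-2
  target = base 0x395a + off 0x08 + 2 + imm -2 = 0x3962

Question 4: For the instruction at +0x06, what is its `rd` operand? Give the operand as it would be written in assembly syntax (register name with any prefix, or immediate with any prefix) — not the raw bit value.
r3

off 0x06: read f4 a0 as little → 0xa0f4
  top 6b → 0x28 → shl [RR]
  rd: (w>>6)&0xf=0x3 → r3
  rs: (w>>2)&0xf=0xd → r13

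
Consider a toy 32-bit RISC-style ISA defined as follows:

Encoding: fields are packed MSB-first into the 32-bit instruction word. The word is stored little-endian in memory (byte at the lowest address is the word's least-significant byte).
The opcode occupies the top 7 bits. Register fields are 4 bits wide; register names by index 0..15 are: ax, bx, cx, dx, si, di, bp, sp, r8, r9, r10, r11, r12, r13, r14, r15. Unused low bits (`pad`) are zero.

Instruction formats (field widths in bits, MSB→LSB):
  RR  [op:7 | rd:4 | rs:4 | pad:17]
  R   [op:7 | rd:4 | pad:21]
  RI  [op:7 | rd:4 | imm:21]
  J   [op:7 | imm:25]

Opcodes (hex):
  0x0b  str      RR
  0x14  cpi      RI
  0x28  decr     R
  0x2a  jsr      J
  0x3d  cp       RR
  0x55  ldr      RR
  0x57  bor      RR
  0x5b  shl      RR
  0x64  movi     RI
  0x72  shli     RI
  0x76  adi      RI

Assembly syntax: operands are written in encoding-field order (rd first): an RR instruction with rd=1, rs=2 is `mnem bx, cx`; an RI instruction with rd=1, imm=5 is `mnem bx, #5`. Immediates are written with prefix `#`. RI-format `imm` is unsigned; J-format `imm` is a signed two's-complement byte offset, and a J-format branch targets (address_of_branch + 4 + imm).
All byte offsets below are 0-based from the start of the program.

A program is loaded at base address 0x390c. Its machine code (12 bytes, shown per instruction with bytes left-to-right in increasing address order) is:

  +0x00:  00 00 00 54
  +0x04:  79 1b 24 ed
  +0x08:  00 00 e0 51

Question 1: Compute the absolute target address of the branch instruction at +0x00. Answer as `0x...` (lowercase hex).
[00] 00 00 00 54 → 0x54000000
  op=0x54000000>>25=0x2a ⇒ jsr (J)
  [24:0] imm=0 = #0
  target = base 0x390c + off 0x00 + 4 + imm 0 = 0x3910

0x3910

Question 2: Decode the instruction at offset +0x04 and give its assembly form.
adi r9, #269177

@+04  little-endian(79 1b 24 ed) = 0xed241b79
  op=0xed241b79>>25=0x76 ⇒ adi (RI)
  rd@[24:21]=0x9 ⇒ r9
  imm@[20:0]=0x41b79 ⇒ #269177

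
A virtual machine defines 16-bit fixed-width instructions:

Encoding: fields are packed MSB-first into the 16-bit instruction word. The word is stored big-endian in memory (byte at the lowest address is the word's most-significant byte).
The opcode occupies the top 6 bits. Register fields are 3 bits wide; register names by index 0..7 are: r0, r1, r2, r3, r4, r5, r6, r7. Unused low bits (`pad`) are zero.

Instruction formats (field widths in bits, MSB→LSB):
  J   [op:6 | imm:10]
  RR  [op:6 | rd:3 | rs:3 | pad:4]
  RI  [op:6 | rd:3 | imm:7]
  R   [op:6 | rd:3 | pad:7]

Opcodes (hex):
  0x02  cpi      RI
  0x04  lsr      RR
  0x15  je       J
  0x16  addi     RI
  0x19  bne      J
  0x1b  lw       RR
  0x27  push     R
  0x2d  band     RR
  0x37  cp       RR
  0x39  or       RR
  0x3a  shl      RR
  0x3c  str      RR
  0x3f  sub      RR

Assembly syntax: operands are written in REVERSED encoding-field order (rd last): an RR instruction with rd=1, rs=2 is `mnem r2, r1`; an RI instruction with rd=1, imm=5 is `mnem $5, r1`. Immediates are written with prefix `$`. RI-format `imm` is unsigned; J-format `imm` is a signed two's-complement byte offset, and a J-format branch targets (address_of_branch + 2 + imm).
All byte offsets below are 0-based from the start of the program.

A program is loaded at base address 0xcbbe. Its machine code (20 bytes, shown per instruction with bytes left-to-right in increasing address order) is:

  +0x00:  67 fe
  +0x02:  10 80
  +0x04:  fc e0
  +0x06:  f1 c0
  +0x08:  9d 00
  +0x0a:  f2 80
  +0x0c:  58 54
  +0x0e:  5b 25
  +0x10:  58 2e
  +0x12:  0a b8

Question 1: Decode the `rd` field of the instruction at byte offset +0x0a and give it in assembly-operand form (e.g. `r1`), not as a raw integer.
r5

@+0a  big-endian(f2 80) = 0xf280
  top 6b → 0x3c → str [RR]
  [9:7] rd=5 = r5
  [6:4] rs=0 = r0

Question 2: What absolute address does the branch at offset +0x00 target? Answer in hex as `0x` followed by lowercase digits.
+0x00: 67 fe ⇒ word 0x67fe (big)
  opcode bits[15:10]=0x19: bne/J
  imm: (w>>0)&0x3ff=0x3fe (s10→-2) → $-2
  target = base 0xcbbe + off 0x00 + 2 + imm -2 = 0xcbbe

0xcbbe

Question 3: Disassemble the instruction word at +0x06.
@+06  big-endian(f1 c0) = 0xf1c0
  opcode bits[15:10]=0x3c: str/RR
  [9:7] rd=3 = r3
  [6:4] rs=4 = r4

str r4, r3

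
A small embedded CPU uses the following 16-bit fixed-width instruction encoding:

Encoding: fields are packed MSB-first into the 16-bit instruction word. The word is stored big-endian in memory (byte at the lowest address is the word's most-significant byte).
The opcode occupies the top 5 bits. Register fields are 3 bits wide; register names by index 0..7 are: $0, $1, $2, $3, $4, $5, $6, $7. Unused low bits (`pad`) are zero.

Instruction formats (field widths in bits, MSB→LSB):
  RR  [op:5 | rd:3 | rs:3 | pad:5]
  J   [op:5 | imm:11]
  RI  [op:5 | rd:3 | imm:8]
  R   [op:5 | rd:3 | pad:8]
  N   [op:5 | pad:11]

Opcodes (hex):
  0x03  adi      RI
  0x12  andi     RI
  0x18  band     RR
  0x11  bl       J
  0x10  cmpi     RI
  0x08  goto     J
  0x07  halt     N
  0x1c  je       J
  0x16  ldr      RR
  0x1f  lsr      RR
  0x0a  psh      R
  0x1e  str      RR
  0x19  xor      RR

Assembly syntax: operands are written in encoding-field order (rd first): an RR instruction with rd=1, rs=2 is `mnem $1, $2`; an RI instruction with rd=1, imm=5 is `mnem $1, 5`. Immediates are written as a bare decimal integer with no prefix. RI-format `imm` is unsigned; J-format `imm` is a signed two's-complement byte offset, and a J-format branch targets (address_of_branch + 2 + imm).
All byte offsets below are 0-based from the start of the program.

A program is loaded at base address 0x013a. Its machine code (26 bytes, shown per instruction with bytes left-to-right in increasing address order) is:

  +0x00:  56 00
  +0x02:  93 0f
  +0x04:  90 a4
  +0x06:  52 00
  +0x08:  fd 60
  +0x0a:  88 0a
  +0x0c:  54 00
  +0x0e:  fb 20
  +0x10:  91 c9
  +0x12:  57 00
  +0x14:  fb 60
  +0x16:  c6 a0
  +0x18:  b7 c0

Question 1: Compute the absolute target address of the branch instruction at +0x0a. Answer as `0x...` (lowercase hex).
0x0150

[0a] 88 0a → 0x880a
  opcode bits[15:11]=0x11: bl/J
  imm: (w>>0)&0x7ff=0xa → 10
  target = base 0x013a + off 0x0a + 2 + imm 10 = 0x0150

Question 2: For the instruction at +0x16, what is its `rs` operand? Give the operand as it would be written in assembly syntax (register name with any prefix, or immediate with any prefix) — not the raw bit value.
[16] c6 a0 → 0xc6a0
  top 5b → 0x18 → band [RR]
  rd: (w>>8)&0x7=0x6 → $6
  rs: (w>>5)&0x7=0x5 → $5

$5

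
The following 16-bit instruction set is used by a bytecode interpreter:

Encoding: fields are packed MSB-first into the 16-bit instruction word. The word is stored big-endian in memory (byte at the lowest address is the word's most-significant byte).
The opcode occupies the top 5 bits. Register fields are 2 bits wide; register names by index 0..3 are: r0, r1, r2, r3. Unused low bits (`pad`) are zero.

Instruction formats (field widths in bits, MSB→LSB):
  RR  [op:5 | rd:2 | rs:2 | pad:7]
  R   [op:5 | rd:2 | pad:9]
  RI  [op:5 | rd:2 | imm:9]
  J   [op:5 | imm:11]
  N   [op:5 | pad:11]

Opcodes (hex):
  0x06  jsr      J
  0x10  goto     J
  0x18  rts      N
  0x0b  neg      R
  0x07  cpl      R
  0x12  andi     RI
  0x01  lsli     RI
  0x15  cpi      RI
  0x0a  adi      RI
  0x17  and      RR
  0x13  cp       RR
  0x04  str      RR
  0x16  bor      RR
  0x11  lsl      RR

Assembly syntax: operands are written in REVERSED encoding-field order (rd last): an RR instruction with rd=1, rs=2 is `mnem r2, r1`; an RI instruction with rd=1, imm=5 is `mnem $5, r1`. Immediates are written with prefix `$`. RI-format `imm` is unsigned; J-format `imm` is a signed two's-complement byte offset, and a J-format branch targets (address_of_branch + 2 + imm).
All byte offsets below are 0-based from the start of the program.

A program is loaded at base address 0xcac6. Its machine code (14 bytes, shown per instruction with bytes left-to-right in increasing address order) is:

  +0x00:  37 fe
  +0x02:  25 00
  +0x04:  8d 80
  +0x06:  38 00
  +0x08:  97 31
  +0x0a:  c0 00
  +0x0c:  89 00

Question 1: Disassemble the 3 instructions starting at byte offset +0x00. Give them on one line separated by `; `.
jsr $-2; str r2, r2; lsl r3, r2

off 0x00: read 37 fe as big → 0x37fe
  top 5b → 0x6 → jsr [J]
  [10:0] imm=2046 (s11→-2) = $-2
off 0x02: read 25 00 as big → 0x2500
  top 5b → 0x4 → str [RR]
  [10:9] rd=2 = r2
  [8:7] rs=2 = r2
off 0x04: read 8d 80 as big → 0x8d80
  top 5b → 0x11 → lsl [RR]
  [10:9] rd=2 = r2
  [8:7] rs=3 = r3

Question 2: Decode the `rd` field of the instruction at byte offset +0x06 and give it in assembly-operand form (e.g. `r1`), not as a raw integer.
off 0x06: read 38 00 as big → 0x3800
  top 5b → 0x7 → cpl [R]
  rd: (w>>9)&0x3=0x0 → r0

r0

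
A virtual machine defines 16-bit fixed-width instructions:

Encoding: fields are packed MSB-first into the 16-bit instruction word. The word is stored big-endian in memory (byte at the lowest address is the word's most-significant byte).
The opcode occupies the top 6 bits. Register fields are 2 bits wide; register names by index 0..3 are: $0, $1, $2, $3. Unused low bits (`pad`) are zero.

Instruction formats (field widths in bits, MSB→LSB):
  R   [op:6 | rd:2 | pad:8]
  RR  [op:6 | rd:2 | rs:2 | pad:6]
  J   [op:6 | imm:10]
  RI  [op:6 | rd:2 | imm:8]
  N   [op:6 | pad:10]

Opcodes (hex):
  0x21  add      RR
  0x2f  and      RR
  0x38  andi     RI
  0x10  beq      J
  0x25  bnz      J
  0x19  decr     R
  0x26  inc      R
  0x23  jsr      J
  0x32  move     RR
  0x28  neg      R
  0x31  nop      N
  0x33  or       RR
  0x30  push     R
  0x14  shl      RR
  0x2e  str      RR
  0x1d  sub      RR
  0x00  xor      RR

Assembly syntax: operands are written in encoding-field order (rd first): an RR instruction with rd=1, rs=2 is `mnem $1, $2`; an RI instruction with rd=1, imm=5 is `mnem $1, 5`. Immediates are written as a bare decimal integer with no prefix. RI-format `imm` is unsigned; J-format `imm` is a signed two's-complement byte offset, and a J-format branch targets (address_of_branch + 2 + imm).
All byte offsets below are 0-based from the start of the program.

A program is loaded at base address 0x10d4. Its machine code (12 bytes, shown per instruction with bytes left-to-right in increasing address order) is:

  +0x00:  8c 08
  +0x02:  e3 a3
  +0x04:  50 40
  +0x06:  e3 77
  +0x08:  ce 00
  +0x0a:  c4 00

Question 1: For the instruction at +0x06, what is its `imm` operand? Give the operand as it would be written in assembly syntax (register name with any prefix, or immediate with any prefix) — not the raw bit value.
119

[06] e3 77 → 0xe377
  top 6b → 0x38 → andi [RI]
  rd@[9:8]=0x3 ⇒ $3
  imm@[7:0]=0x77 ⇒ 119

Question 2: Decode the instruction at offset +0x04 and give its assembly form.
[04] 50 40 → 0x5040
  opcode bits[15:10]=0x14: shl/RR
  [9:8] rd=0 = $0
  [7:6] rs=1 = $1

shl $0, $1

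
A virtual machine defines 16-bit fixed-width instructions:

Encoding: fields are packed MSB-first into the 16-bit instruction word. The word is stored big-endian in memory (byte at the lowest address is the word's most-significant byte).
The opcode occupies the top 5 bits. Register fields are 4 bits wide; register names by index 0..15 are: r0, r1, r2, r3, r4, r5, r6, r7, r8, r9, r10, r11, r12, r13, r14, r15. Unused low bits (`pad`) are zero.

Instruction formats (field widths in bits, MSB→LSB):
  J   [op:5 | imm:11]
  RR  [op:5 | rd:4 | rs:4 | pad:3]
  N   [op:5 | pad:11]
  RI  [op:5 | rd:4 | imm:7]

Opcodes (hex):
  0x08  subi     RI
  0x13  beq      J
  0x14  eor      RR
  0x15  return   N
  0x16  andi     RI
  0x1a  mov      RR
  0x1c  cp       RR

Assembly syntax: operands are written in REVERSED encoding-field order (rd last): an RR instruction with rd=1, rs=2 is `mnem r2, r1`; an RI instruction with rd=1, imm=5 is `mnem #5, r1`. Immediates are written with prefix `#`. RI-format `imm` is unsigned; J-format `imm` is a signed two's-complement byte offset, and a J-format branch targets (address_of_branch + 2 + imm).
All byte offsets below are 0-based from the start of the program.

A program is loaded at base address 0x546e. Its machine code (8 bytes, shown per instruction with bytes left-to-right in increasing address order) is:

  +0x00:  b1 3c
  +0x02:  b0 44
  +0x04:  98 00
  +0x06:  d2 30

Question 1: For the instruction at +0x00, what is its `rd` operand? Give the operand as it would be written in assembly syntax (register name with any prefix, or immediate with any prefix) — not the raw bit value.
@+00  big-endian(b1 3c) = 0xb13c
  opcode bits[15:11]=0x16: andi/RI
  [10:7] rd=2 = r2
  [6:0] imm=60 = #60

r2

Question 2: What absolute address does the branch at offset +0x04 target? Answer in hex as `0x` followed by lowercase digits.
0x5474

@+04  big-endian(98 00) = 0x9800
  opcode bits[15:11]=0x13: beq/J
  [10:0] imm=0 = #0
  target = base 0x546e + off 0x04 + 2 + imm 0 = 0x5474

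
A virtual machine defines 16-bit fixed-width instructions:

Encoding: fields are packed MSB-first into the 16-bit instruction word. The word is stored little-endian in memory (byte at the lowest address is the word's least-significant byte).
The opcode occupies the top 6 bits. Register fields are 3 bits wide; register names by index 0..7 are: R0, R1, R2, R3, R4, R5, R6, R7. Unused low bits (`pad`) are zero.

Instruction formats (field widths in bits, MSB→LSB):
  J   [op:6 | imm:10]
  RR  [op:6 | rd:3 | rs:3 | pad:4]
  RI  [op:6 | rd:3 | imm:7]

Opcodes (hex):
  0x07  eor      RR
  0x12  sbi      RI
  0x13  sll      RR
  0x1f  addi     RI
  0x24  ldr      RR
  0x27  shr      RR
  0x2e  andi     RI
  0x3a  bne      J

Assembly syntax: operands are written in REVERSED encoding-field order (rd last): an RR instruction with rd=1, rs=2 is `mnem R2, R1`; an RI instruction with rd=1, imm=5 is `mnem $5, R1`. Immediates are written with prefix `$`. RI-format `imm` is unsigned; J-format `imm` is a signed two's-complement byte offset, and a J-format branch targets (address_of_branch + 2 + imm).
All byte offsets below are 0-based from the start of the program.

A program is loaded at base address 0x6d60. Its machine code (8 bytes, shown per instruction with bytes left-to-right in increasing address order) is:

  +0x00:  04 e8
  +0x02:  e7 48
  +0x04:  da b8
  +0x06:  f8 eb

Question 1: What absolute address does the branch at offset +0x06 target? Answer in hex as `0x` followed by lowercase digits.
off 0x06: read f8 eb as little → 0xebf8
  opcode bits[15:10]=0x3a: bne/J
  imm: (w>>0)&0x3ff=0x3f8 (s10→-8) → $-8
  target = base 0x6d60 + off 0x06 + 2 + imm -8 = 0x6d60

0x6d60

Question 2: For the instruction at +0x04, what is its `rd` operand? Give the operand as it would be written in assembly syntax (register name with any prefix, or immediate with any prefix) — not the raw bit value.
R1

+0x04: da b8 ⇒ word 0xb8da (little)
  op=0xb8da>>10=0x2e ⇒ andi (RI)
  rd: (w>>7)&0x7=0x1 → R1
  imm: (w>>0)&0x7f=0x5a → $90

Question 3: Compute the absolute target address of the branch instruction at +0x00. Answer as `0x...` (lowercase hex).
0x6d66

[00] 04 e8 → 0xe804
  op=0xe804>>10=0x3a ⇒ bne (J)
  imm@[9:0]=0x4 ⇒ $4
  target = base 0x6d60 + off 0x00 + 2 + imm 4 = 0x6d66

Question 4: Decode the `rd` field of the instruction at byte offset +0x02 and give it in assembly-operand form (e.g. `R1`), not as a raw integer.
@+02  little-endian(e7 48) = 0x48e7
  top 6b → 0x12 → sbi [RI]
  rd: (w>>7)&0x7=0x1 → R1
  imm: (w>>0)&0x7f=0x67 → $103

R1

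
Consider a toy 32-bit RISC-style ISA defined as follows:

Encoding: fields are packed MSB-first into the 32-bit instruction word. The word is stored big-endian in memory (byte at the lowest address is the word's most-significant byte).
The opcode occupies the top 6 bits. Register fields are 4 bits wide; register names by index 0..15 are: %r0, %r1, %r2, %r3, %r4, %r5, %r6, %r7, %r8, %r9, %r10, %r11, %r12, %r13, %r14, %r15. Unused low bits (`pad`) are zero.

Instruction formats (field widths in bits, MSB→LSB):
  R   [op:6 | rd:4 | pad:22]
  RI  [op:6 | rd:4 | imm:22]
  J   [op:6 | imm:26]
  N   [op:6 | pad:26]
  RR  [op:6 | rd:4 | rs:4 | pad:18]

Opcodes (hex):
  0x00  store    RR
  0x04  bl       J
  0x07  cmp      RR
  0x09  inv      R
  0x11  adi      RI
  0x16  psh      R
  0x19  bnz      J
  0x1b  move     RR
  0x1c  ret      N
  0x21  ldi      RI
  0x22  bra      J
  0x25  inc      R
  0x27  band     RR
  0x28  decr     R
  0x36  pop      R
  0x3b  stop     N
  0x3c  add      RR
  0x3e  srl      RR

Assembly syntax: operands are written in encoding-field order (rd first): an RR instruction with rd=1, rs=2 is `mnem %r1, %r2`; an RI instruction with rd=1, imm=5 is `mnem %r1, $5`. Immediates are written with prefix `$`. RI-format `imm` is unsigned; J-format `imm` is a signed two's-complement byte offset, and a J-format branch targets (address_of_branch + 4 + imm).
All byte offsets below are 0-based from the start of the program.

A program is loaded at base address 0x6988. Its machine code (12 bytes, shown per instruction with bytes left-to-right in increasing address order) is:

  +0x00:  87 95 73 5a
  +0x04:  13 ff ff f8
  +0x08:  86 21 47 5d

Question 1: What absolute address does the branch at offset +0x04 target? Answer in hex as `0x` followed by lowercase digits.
0x6988

[04] 13 ff ff f8 → 0x13fffff8
  top 6b → 0x4 → bl [J]
  [25:0] imm=67108856 (s26→-8) = $-8
  target = base 0x6988 + off 0x04 + 4 + imm -8 = 0x6988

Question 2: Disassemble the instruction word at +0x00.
ldi %r14, $1405786

+0x00: 87 95 73 5a ⇒ word 0x8795735a (big)
  op=0x8795735a>>26=0x21 ⇒ ldi (RI)
  rd: (w>>22)&0xf=0xe → %r14
  imm: (w>>0)&0x3fffff=0x15735a → $1405786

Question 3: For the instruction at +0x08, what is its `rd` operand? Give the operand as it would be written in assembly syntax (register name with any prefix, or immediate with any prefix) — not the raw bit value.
%r8

@+08  big-endian(86 21 47 5d) = 0x8621475d
  opcode bits[31:26]=0x21: ldi/RI
  [25:22] rd=8 = %r8
  [21:0] imm=2180957 = $2180957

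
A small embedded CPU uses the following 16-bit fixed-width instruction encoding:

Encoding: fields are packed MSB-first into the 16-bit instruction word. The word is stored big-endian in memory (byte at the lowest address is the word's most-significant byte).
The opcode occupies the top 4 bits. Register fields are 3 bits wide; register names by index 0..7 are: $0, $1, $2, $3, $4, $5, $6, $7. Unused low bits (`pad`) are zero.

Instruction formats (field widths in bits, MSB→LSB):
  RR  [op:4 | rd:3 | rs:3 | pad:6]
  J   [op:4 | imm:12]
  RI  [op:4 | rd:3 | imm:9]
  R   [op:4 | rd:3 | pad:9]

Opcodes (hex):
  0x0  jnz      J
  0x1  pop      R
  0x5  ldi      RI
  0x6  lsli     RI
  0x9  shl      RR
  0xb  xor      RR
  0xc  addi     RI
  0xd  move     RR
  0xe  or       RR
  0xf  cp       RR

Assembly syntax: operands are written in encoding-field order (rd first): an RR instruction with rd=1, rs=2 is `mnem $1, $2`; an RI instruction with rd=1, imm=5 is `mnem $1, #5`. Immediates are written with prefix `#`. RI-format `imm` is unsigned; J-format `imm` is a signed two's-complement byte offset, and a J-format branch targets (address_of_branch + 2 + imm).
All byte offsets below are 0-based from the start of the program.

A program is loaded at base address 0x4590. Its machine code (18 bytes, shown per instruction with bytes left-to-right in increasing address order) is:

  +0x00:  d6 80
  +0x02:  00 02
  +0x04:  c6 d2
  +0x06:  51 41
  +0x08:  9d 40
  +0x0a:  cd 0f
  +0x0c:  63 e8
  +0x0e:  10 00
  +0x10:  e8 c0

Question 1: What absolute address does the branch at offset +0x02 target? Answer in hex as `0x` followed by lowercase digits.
0x4596

@+02  big-endian(00 02) = 0x0002
  opcode bits[15:12]=0x0: jnz/J
  imm@[11:0]=0x2 ⇒ #2
  target = base 0x4590 + off 0x02 + 2 + imm 2 = 0x4596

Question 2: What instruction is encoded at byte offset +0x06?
ldi $0, #321

+0x06: 51 41 ⇒ word 0x5141 (big)
  op=0x5141>>12=0x5 ⇒ ldi (RI)
  rd@[11:9]=0x0 ⇒ $0
  imm@[8:0]=0x141 ⇒ #321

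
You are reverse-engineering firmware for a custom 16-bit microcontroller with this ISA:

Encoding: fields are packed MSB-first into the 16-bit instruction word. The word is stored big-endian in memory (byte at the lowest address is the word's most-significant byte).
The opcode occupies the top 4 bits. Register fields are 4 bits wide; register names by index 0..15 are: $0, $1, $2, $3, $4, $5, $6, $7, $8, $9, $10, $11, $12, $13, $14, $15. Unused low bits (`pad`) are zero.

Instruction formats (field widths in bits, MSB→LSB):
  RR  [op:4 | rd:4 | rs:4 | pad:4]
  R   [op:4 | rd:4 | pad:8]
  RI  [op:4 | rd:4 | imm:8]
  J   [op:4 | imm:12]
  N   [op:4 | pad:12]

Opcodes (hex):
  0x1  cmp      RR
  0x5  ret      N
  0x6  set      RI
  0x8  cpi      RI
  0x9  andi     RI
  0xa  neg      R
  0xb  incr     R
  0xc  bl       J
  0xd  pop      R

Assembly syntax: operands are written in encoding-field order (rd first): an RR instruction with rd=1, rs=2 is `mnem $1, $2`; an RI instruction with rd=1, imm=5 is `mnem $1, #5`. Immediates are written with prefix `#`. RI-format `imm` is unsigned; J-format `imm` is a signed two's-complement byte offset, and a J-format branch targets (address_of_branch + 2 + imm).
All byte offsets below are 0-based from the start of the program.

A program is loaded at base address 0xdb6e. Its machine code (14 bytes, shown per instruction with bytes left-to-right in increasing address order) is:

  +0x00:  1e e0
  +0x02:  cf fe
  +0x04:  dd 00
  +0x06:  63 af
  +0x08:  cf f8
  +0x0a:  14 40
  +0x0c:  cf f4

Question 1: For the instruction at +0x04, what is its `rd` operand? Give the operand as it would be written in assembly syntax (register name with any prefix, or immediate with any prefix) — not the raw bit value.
$13

[04] dd 00 → 0xdd00
  opcode bits[15:12]=0xd: pop/R
  rd: (w>>8)&0xf=0xd → $13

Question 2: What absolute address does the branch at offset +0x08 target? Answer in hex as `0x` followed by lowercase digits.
0xdb70

off 0x08: read cf f8 as big → 0xcff8
  top 4b → 0xc → bl [J]
  imm@[11:0]=0xff8 (s12→-8) ⇒ #-8
  target = base 0xdb6e + off 0x08 + 2 + imm -8 = 0xdb70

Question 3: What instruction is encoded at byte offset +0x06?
+0x06: 63 af ⇒ word 0x63af (big)
  top 4b → 0x6 → set [RI]
  rd: (w>>8)&0xf=0x3 → $3
  imm: (w>>0)&0xff=0xaf → #175

set $3, #175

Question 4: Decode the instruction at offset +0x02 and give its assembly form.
bl #-2

off 0x02: read cf fe as big → 0xcffe
  opcode bits[15:12]=0xc: bl/J
  [11:0] imm=4094 (s12→-2) = #-2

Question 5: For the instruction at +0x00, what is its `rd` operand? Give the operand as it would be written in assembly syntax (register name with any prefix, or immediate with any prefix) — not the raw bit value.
$14

off 0x00: read 1e e0 as big → 0x1ee0
  opcode bits[15:12]=0x1: cmp/RR
  rd@[11:8]=0xe ⇒ $14
  rs@[7:4]=0xe ⇒ $14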